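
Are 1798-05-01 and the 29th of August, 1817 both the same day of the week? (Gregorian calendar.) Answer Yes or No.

From May 1, 1798 to Aug 29, 1817 is 7059 days.
7059 mod 7 = 3, so they are different weekdays.
(May 1, 1798 is a Tuesday; Aug 29, 1817 is a Friday.)

No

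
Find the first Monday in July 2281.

July 1, 2281 is a Friday.
The first Monday is therefore July 4 (3 days later).

July 4, 2281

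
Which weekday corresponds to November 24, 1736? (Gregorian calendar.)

Doomsday rule: the anchor day for the 1700s is Sunday. For year 36: 36÷12 = 3 r 0, and 0÷4 = 0, so 3+0+0 = 3.
Sunday + 3 ≡ Wednesday — that's 1736's doomsday.
In November the doomsday date is Nov 7.
Nov 24 is 17 days after Nov 7; 17 mod 7 = 3, so Wednesday + 3 = Saturday.

Saturday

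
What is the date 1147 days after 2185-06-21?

+365 (one year) → Jun 21, 2186 (782 left).
+365 (one year) → Jun 21, 2187 (417 left).
+366 (one year; includes Feb 29, 2188) → Jun 21, 2188 (51 left).
Jun has 30 days: +10 → Jul 1, 2188 (41 left).
Jul has 31 days: +31 → Aug 1, 2188 (10 left).
+10 → Aug 11, 2188.

August 11, 2188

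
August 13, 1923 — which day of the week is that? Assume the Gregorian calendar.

Monday

Doomsday rule: the anchor day for the 1900s is Wednesday. For year 23: 23÷12 = 1 r 11, and 11÷4 = 2, so 1+11+2 = 14.
Wednesday + 14 ≡ Wednesday — that's 1923's doomsday.
In August the doomsday date is Aug 8.
Aug 13 is 5 days after Aug 8; 5 mod 7 = 5, so Wednesday + 5 = Monday.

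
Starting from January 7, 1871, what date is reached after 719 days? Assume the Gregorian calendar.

+365 (one year) → Jan 7, 1872 (354 left).
Jan has 31 days: +25 → Feb 1, 1872 (329 left).
Feb has 29 days: +29 → Mar 1, 1872 (300 left).
Mar has 31 days: +31 → Apr 1, 1872 (269 left).
Apr has 30 days: +30 → May 1, 1872 (239 left).
May has 31 days: +31 → Jun 1, 1872 (208 left).
Jun has 30 days: +30 → Jul 1, 1872 (178 left).
Jul has 31 days: +31 → Aug 1, 1872 (147 left).
Aug has 31 days: +31 → Sep 1, 1872 (116 left).
Sep has 30 days: +30 → Oct 1, 1872 (86 left).
Oct has 31 days: +31 → Nov 1, 1872 (55 left).
Nov has 30 days: +30 → Dec 1, 1872 (25 left).
+25 → Dec 26, 1872.

December 26, 1872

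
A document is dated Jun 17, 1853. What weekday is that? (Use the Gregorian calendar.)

Friday

Doomsday rule: the anchor day for the 1800s is Friday. For year 53: 53÷12 = 4 r 5, and 5÷4 = 1, so 4+5+1 = 10.
Friday + 10 ≡ Monday — that's 1853's doomsday.
In June the doomsday date is Jun 6.
Jun 17 is 11 days after Jun 6; 11 mod 7 = 4, so Monday + 4 = Friday.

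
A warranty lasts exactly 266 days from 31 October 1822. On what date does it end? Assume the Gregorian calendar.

July 24, 1823

Oct has 31 days: +1 → Nov 1, 1822 (265 left).
Nov has 30 days: +30 → Dec 1, 1822 (235 left).
Dec has 31 days: +31 → Jan 1, 1823 (204 left).
Jan has 31 days: +31 → Feb 1, 1823 (173 left).
Feb has 28 days: +28 → Mar 1, 1823 (145 left).
Mar has 31 days: +31 → Apr 1, 1823 (114 left).
Apr has 30 days: +30 → May 1, 1823 (84 left).
May has 31 days: +31 → Jun 1, 1823 (53 left).
Jun has 30 days: +30 → Jul 1, 1823 (23 left).
+23 → Jul 24, 1823.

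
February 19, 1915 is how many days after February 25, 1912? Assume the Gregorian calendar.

1090

Feb 25, 1912 → Feb 25, 1913: 366 days (Feb 29, 1912 is in that span).
Feb 25, 1913 → Feb 25, 1914: 365 days.
Feb 25, 1914 → Mar 25, 1914: 28 days (February has 28).
Mar 25, 1914 → Apr 25, 1914: 31 days (March has 31).
Apr 25, 1914 → May 25, 1914: 30 days (April has 30).
May 25, 1914 → Jun 25, 1914: 31 days (May has 31).
Jun 25, 1914 → Jul 25, 1914: 30 days (June has 30).
Jul 25, 1914 → Aug 25, 1914: 31 days (July has 31).
Aug 25, 1914 → Sep 25, 1914: 31 days (August has 31).
Sep 25, 1914 → Oct 25, 1914: 30 days (September has 30).
Oct 25, 1914 → Nov 25, 1914: 31 days (October has 31).
Nov 25, 1914 → Dec 25, 1914: 30 days (November has 30).
Dec 25, 1914 → Jan 25, 1915: 31 days (December has 31).
Jan 25, 1915 → Feb 19, 1915: 25 days.
Total: 1090 days.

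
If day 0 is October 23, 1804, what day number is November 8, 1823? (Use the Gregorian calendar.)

6955

Oct 23, 1804 → Oct 23, 1805: 365 days.
Oct 23, 1805 → Oct 23, 1806: 365 days.
Oct 23, 1806 → Oct 23, 1807: 365 days.
Oct 23, 1807 → Oct 23, 1808: 366 days (Feb 29, 1808 is in that span).
Oct 23, 1808 → Oct 23, 1809: 365 days.
Oct 23, 1809 → Oct 23, 1810: 365 days.
Oct 23, 1810 → Oct 23, 1811: 365 days.
Oct 23, 1811 → Oct 23, 1812: 366 days (Feb 29, 1812 is in that span).
Oct 23, 1812 → Oct 23, 1813: 365 days.
Oct 23, 1813 → Oct 23, 1814: 365 days.
Oct 23, 1814 → Oct 23, 1815: 365 days.
Oct 23, 1815 → Oct 23, 1816: 366 days (Feb 29, 1816 is in that span).
Oct 23, 1816 → Oct 23, 1817: 365 days.
Oct 23, 1817 → Oct 23, 1818: 365 days.
Oct 23, 1818 → Oct 23, 1819: 365 days.
Oct 23, 1819 → Oct 23, 1820: 366 days (Feb 29, 1820 is in that span).
Oct 23, 1820 → Oct 23, 1821: 365 days.
Oct 23, 1821 → Oct 23, 1822: 365 days.
Oct 23, 1822 → Nov 23, 1822: 31 days (October has 31).
Nov 23, 1822 → Dec 23, 1822: 30 days (November has 30).
Dec 23, 1822 → Jan 23, 1823: 31 days (December has 31).
Jan 23, 1823 → Feb 23, 1823: 31 days (January has 31).
Feb 23, 1823 → Mar 23, 1823: 28 days (February has 28).
Mar 23, 1823 → Apr 23, 1823: 31 days (March has 31).
Apr 23, 1823 → May 23, 1823: 30 days (April has 30).
May 23, 1823 → Jun 23, 1823: 31 days (May has 31).
Jun 23, 1823 → Jul 23, 1823: 30 days (June has 30).
Jul 23, 1823 → Aug 23, 1823: 31 days (July has 31).
Aug 23, 1823 → Sep 23, 1823: 31 days (August has 31).
Sep 23, 1823 → Oct 23, 1823: 30 days (September has 30).
Oct 23, 1823 → Nov 8, 1823: 16 days.
Total: 6955 days.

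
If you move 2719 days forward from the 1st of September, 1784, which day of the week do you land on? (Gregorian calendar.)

Saturday

First find the weekday of Sep 1, 1784. Doomsday rule: the anchor day for the 1700s is Sunday. For year 84: 84÷12 = 7 r 0, and 0÷4 = 0, so 7+0+0 = 7.
Sunday + 7 ≡ Sunday — that's 1784's doomsday.
In September the doomsday date is Sep 5.
Sep 1 is 4 days before Sep 5; 4 mod 7 = 4, so Sunday − 4 = Wednesday.
2719 mod 7 = 3, so 2719 days after a Wednesday is Wednesday + 3 = Saturday.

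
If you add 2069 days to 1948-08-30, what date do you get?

April 30, 1954

+365 (one year) → Aug 30, 1949 (1704 left).
+365 (one year) → Aug 30, 1950 (1339 left).
+365 (one year) → Aug 30, 1951 (974 left).
+366 (one year; includes Feb 29, 1952) → Aug 30, 1952 (608 left).
+365 (one year) → Aug 30, 1953 (243 left).
Aug has 31 days: +2 → Sep 1, 1953 (241 left).
Sep has 30 days: +30 → Oct 1, 1953 (211 left).
Oct has 31 days: +31 → Nov 1, 1953 (180 left).
Nov has 30 days: +30 → Dec 1, 1953 (150 left).
Dec has 31 days: +31 → Jan 1, 1954 (119 left).
Jan has 31 days: +31 → Feb 1, 1954 (88 left).
Feb has 28 days: +28 → Mar 1, 1954 (60 left).
Mar has 31 days: +31 → Apr 1, 1954 (29 left).
+29 → Apr 30, 1954.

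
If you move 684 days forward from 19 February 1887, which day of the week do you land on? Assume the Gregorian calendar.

Thursday

Feb 19, 1887 is a Saturday.
684 mod 7 = 5, so 684 days after a Saturday is Saturday + 5 = Thursday.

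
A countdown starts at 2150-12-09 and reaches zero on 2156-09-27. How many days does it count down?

2119

Dec 9, 2150 → Dec 9, 2151: 365 days.
Dec 9, 2151 → Dec 9, 2152: 366 days (Feb 29, 2152 is in that span).
Dec 9, 2152 → Dec 9, 2153: 365 days.
Dec 9, 2153 → Dec 9, 2154: 365 days.
Dec 9, 2154 → Dec 9, 2155: 365 days.
Dec 9, 2155 → Jan 9, 2156: 31 days (December has 31).
Jan 9, 2156 → Feb 9, 2156: 31 days (January has 31).
Feb 9, 2156 → Mar 9, 2156: 29 days (February has 29).
Mar 9, 2156 → Apr 9, 2156: 31 days (March has 31).
Apr 9, 2156 → May 9, 2156: 30 days (April has 30).
May 9, 2156 → Jun 9, 2156: 31 days (May has 31).
Jun 9, 2156 → Jul 9, 2156: 30 days (June has 30).
Jul 9, 2156 → Aug 9, 2156: 31 days (July has 31).
Aug 9, 2156 → Sep 9, 2156: 31 days (August has 31).
Sep 9, 2156 → Sep 27, 2156: 18 days.
Total: 2119 days.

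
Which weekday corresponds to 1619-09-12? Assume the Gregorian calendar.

Doomsday rule: the anchor day for the 1600s is Tuesday. For year 19: 19÷12 = 1 r 7, and 7÷4 = 1, so 1+7+1 = 9.
Tuesday + 9 ≡ Thursday — that's 1619's doomsday.
In September the doomsday date is Sep 5.
Sep 12 is 7 days after Sep 5; 7 mod 7 = 0, so Thursday + 0 = Thursday.

Thursday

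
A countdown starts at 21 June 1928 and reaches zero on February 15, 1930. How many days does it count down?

604

Jun 21, 1928 → Jun 21, 1929: 365 days.
Jun 21, 1929 → Jul 21, 1929: 30 days (June has 30).
Jul 21, 1929 → Aug 21, 1929: 31 days (July has 31).
Aug 21, 1929 → Sep 21, 1929: 31 days (August has 31).
Sep 21, 1929 → Oct 21, 1929: 30 days (September has 30).
Oct 21, 1929 → Nov 21, 1929: 31 days (October has 31).
Nov 21, 1929 → Dec 21, 1929: 30 days (November has 30).
Dec 21, 1929 → Jan 21, 1930: 31 days (December has 31).
Jan 21, 1930 → Feb 15, 1930: 25 days.
Total: 604 days.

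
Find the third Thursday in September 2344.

September 1, 2344 is a Friday.
The first Thursday is therefore September 7 (6 days later).
The third Thursday is 7 + 2×7 = September 21.

September 21, 2344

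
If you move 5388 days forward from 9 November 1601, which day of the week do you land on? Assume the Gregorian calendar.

First find the weekday of Nov 9, 1601. Doomsday rule: the anchor day for the 1600s is Tuesday. For year 01: 1÷12 = 0 r 1, and 1÷4 = 0, so 0+1+0 = 1.
Tuesday + 1 ≡ Wednesday — that's 1601's doomsday.
In November the doomsday date is Nov 7.
Nov 9 is 2 days after Nov 7; 2 mod 7 = 2, so Wednesday + 2 = Friday.
5388 mod 7 = 5, so 5388 days after a Friday is Friday + 5 = Wednesday.

Wednesday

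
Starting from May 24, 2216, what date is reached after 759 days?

June 22, 2218

+365 (one year) → May 24, 2217 (394 left).
May has 31 days: +8 → Jun 1, 2217 (386 left).
Jun has 30 days: +30 → Jul 1, 2217 (356 left).
Jul has 31 days: +31 → Aug 1, 2217 (325 left).
Aug has 31 days: +31 → Sep 1, 2217 (294 left).
Sep has 30 days: +30 → Oct 1, 2217 (264 left).
Oct has 31 days: +31 → Nov 1, 2217 (233 left).
Nov has 30 days: +30 → Dec 1, 2217 (203 left).
Dec has 31 days: +31 → Jan 1, 2218 (172 left).
Jan has 31 days: +31 → Feb 1, 2218 (141 left).
Feb has 28 days: +28 → Mar 1, 2218 (113 left).
Mar has 31 days: +31 → Apr 1, 2218 (82 left).
Apr has 30 days: +30 → May 1, 2218 (52 left).
May has 31 days: +31 → Jun 1, 2218 (21 left).
+21 → Jun 22, 2218.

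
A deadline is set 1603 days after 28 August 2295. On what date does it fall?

January 17, 2300

+366 (one year; includes Feb 29, 2296) → Aug 28, 2296 (1237 left).
+365 (one year) → Aug 28, 2297 (872 left).
+365 (one year) → Aug 28, 2298 (507 left).
+365 (one year) → Aug 28, 2299 (142 left).
Aug has 31 days: +4 → Sep 1, 2299 (138 left).
Sep has 30 days: +30 → Oct 1, 2299 (108 left).
Oct has 31 days: +31 → Nov 1, 2299 (77 left).
Nov has 30 days: +30 → Dec 1, 2299 (47 left).
Dec has 31 days: +31 → Jan 1, 2300 (16 left).
+16 → Jan 17, 2300.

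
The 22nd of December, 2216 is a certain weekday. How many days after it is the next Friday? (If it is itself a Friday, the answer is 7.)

5

Dec 22, 2216 is a Sunday.
From Sunday to the next Friday is 5 days.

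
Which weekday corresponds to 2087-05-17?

Doomsday rule: the anchor day for the 2000s is Tuesday. For year 87: 87÷12 = 7 r 3, and 3÷4 = 0, so 7+3+0 = 10.
Tuesday + 10 ≡ Friday — that's 2087's doomsday.
In May the doomsday date is May 9.
May 17 is 8 days after May 9; 8 mod 7 = 1, so Friday + 1 = Saturday.

Saturday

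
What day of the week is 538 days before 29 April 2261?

Apr 29, 2261 is a Monday.
538 mod 7 = 6, so 538 days before a Monday is Monday − 6 = Tuesday.

Tuesday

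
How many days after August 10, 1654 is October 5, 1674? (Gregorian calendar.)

Aug 10, 1654 → Aug 10, 1655: 365 days.
Aug 10, 1655 → Aug 10, 1656: 366 days (Feb 29, 1656 is in that span).
Aug 10, 1656 → Aug 10, 1657: 365 days.
Aug 10, 1657 → Aug 10, 1658: 365 days.
Aug 10, 1658 → Aug 10, 1659: 365 days.
Aug 10, 1659 → Aug 10, 1660: 366 days (Feb 29, 1660 is in that span).
Aug 10, 1660 → Aug 10, 1661: 365 days.
Aug 10, 1661 → Aug 10, 1662: 365 days.
Aug 10, 1662 → Aug 10, 1663: 365 days.
Aug 10, 1663 → Aug 10, 1664: 366 days (Feb 29, 1664 is in that span).
Aug 10, 1664 → Aug 10, 1665: 365 days.
Aug 10, 1665 → Aug 10, 1666: 365 days.
Aug 10, 1666 → Aug 10, 1667: 365 days.
Aug 10, 1667 → Aug 10, 1668: 366 days (Feb 29, 1668 is in that span).
Aug 10, 1668 → Aug 10, 1669: 365 days.
Aug 10, 1669 → Aug 10, 1670: 365 days.
Aug 10, 1670 → Aug 10, 1671: 365 days.
Aug 10, 1671 → Aug 10, 1672: 366 days (Feb 29, 1672 is in that span).
Aug 10, 1672 → Aug 10, 1673: 365 days.
Aug 10, 1673 → Aug 10, 1674: 365 days.
Aug 10, 1674 → Sep 10, 1674: 31 days (August has 31).
Sep 10, 1674 → Oct 5, 1674: 25 days.
Total: 7361 days.

7361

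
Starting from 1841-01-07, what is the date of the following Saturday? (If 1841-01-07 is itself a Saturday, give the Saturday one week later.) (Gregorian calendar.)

January 9, 1841

Jan 7, 1841 is a Thursday.
From Thursday to the next Saturday is 2 days.
Jan 7, 1841 + 2 = Jan 9, 1841.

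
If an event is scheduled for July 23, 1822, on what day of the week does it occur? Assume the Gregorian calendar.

Tuesday

Doomsday rule: the anchor day for the 1800s is Friday. For year 22: 22÷12 = 1 r 10, and 10÷4 = 2, so 1+10+2 = 13.
Friday + 13 ≡ Thursday — that's 1822's doomsday.
In July the doomsday date is Jul 11.
Jul 23 is 12 days after Jul 11; 12 mod 7 = 5, so Thursday + 5 = Tuesday.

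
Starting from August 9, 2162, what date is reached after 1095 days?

+365 (one year) → Aug 9, 2163 (730 left).
+366 (one year; includes Feb 29, 2164) → Aug 9, 2164 (364 left).
Aug has 31 days: +23 → Sep 1, 2164 (341 left).
Sep has 30 days: +30 → Oct 1, 2164 (311 left).
Oct has 31 days: +31 → Nov 1, 2164 (280 left).
Nov has 30 days: +30 → Dec 1, 2164 (250 left).
Dec has 31 days: +31 → Jan 1, 2165 (219 left).
Jan has 31 days: +31 → Feb 1, 2165 (188 left).
Feb has 28 days: +28 → Mar 1, 2165 (160 left).
Mar has 31 days: +31 → Apr 1, 2165 (129 left).
Apr has 30 days: +30 → May 1, 2165 (99 left).
May has 31 days: +31 → Jun 1, 2165 (68 left).
Jun has 30 days: +30 → Jul 1, 2165 (38 left).
Jul has 31 days: +31 → Aug 1, 2165 (7 left).
+7 → Aug 8, 2165.

August 8, 2165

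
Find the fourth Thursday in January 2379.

January 1, 2379 is a Monday.
The first Thursday is therefore January 4 (3 days later).
The fourth Thursday is 4 + 3×7 = January 25.

January 25, 2379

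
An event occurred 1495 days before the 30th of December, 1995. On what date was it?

−365 (one year) → Dec 30, 1994 (1130 left).
−365 (one year) → Dec 30, 1993 (765 left).
−365 (one year) → Dec 30, 1992 (400 left).
−30 → Nov 30, 1992 (end of Nov, 30 days; 370 left).
−30 → Oct 31, 1992 (end of Oct, 31 days; 340 left).
−31 → Sep 30, 1992 (end of Sep, 30 days; 309 left).
−30 → Aug 31, 1992 (end of Aug, 31 days; 279 left).
−31 → Jul 31, 1992 (end of Jul, 31 days; 248 left).
−31 → Jun 30, 1992 (end of Jun, 30 days; 217 left).
−30 → May 31, 1992 (end of May, 31 days; 187 left).
−31 → Apr 30, 1992 (end of Apr, 30 days; 156 left).
−30 → Mar 31, 1992 (end of Mar, 31 days; 126 left).
−31 → Feb 29, 1992 (end of Feb, 29 days; 95 left).
−29 → Jan 31, 1992 (end of Jan, 31 days; 66 left).
−31 → Dec 31, 1991 (end of Dec, 31 days; 35 left).
−31 → Nov 30, 1991 (end of Nov, 30 days; 4 left).
−4 → Nov 26, 1991.

November 26, 1991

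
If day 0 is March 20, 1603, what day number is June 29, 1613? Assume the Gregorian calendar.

3754

Mar 20, 1603 → Mar 20, 1604: 366 days (Feb 29, 1604 is in that span).
Mar 20, 1604 → Mar 20, 1605: 365 days.
Mar 20, 1605 → Mar 20, 1606: 365 days.
Mar 20, 1606 → Mar 20, 1607: 365 days.
Mar 20, 1607 → Mar 20, 1608: 366 days (Feb 29, 1608 is in that span).
Mar 20, 1608 → Mar 20, 1609: 365 days.
Mar 20, 1609 → Mar 20, 1610: 365 days.
Mar 20, 1610 → Mar 20, 1611: 365 days.
Mar 20, 1611 → Mar 20, 1612: 366 days (Feb 29, 1612 is in that span).
Mar 20, 1612 → Mar 20, 1613: 365 days.
Mar 20, 1613 → Apr 20, 1613: 31 days (March has 31).
Apr 20, 1613 → May 20, 1613: 30 days (April has 30).
May 20, 1613 → Jun 20, 1613: 31 days (May has 31).
Jun 20, 1613 → Jun 29, 1613: 9 days.
Total: 3754 days.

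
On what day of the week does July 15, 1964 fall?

Wednesday

Doomsday rule: the anchor day for the 1900s is Wednesday. For year 64: 64÷12 = 5 r 4, and 4÷4 = 1, so 5+4+1 = 10.
Wednesday + 10 ≡ Saturday — that's 1964's doomsday.
In July the doomsday date is Jul 11.
Jul 15 is 4 days after Jul 11; 4 mod 7 = 4, so Saturday + 4 = Wednesday.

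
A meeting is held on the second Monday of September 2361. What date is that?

September 11, 2361

September 1, 2361 is a Friday.
The first Monday is therefore September 4 (3 days later).
The second Monday is 4 + 1×7 = September 11.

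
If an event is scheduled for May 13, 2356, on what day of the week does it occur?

Doomsday rule: the anchor day for the 2300s is Wednesday. For year 56: 56÷12 = 4 r 8, and 8÷4 = 2, so 4+8+2 = 14.
Wednesday + 14 ≡ Wednesday — that's 2356's doomsday.
In May the doomsday date is May 9.
May 13 is 4 days after May 9; 4 mod 7 = 4, so Wednesday + 4 = Sunday.

Sunday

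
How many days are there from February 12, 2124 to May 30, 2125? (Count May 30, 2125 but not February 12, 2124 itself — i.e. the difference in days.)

Feb 12, 2124 → Feb 12, 2125: 366 days (Feb 29, 2124 is in that span).
Feb 12, 2125 → Mar 12, 2125: 28 days (February has 28).
Mar 12, 2125 → Apr 12, 2125: 31 days (March has 31).
Apr 12, 2125 → May 12, 2125: 30 days (April has 30).
May 12, 2125 → May 30, 2125: 18 days.
Total: 473 days.

473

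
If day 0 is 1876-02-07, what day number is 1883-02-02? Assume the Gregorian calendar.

2552

Feb 7, 1876 → Feb 7, 1877: 366 days (Feb 29, 1876 is in that span).
Feb 7, 1877 → Feb 7, 1878: 365 days.
Feb 7, 1878 → Feb 7, 1879: 365 days.
Feb 7, 1879 → Feb 7, 1880: 365 days.
Feb 7, 1880 → Feb 7, 1881: 366 days (Feb 29, 1880 is in that span).
Feb 7, 1881 → Feb 7, 1882: 365 days.
Feb 7, 1882 → Mar 7, 1882: 28 days (February has 28).
Mar 7, 1882 → Apr 7, 1882: 31 days (March has 31).
Apr 7, 1882 → May 7, 1882: 30 days (April has 30).
May 7, 1882 → Jun 7, 1882: 31 days (May has 31).
Jun 7, 1882 → Jul 7, 1882: 30 days (June has 30).
Jul 7, 1882 → Aug 7, 1882: 31 days (July has 31).
Aug 7, 1882 → Sep 7, 1882: 31 days (August has 31).
Sep 7, 1882 → Oct 7, 1882: 30 days (September has 30).
Oct 7, 1882 → Nov 7, 1882: 31 days (October has 31).
Nov 7, 1882 → Dec 7, 1882: 30 days (November has 30).
Dec 7, 1882 → Jan 7, 1883: 31 days (December has 31).
Jan 7, 1883 → Feb 2, 1883: 26 days.
Total: 2552 days.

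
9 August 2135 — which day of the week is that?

Tuesday

Doomsday rule: the anchor day for the 2100s is Sunday. For year 35: 35÷12 = 2 r 11, and 11÷4 = 2, so 2+11+2 = 15.
Sunday + 15 ≡ Monday — that's 2135's doomsday.
In August the doomsday date is Aug 8.
Aug 9 is 1 day after Aug 8; 1 mod 7 = 1, so Monday + 1 = Tuesday.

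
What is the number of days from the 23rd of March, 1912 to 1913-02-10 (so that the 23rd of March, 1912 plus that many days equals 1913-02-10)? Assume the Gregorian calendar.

324

Mar 23, 1912 → Apr 23, 1912: 31 days (March has 31).
Apr 23, 1912 → May 23, 1912: 30 days (April has 30).
May 23, 1912 → Jun 23, 1912: 31 days (May has 31).
Jun 23, 1912 → Jul 23, 1912: 30 days (June has 30).
Jul 23, 1912 → Aug 23, 1912: 31 days (July has 31).
Aug 23, 1912 → Sep 23, 1912: 31 days (August has 31).
Sep 23, 1912 → Oct 23, 1912: 30 days (September has 30).
Oct 23, 1912 → Nov 23, 1912: 31 days (October has 31).
Nov 23, 1912 → Dec 23, 1912: 30 days (November has 30).
Dec 23, 1912 → Jan 23, 1913: 31 days (December has 31).
Jan 23, 1913 → Feb 10, 1913: 18 days.
Total: 324 days.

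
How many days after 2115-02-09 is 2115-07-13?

Feb 9, 2115 → Mar 9, 2115: 28 days (February has 28).
Mar 9, 2115 → Apr 9, 2115: 31 days (March has 31).
Apr 9, 2115 → May 9, 2115: 30 days (April has 30).
May 9, 2115 → Jun 9, 2115: 31 days (May has 31).
Jun 9, 2115 → Jul 9, 2115: 30 days (June has 30).
Jul 9, 2115 → Jul 13, 2115: 4 days.
Total: 154 days.

154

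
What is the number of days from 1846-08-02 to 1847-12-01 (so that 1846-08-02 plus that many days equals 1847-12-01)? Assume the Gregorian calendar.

486

Aug 2, 1846 → Aug 2, 1847: 365 days.
Aug 2, 1847 → Sep 2, 1847: 31 days (August has 31).
Sep 2, 1847 → Oct 2, 1847: 30 days (September has 30).
Oct 2, 1847 → Nov 2, 1847: 31 days (October has 31).
Nov 2, 1847 → Dec 1, 1847: 29 days.
Total: 486 days.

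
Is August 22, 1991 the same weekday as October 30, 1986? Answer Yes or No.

Yes

From Oct 30, 1986 to Aug 22, 1991 is 1757 days.
1757 mod 7 = 0, so they are the same weekday.
(Oct 30, 1986 is a Thursday; Aug 22, 1991 is a Thursday.)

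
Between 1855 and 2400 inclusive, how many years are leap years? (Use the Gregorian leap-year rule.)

Multiples of 4 in [1855,2400]: 137.
Of those, multiples of 100: 6 (not leap unless ÷400).
Multiples of 400: 2.
Leap years = 137 − 6 + 2 = 133.

133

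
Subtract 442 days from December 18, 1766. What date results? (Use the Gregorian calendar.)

−365 (one year) → Dec 18, 1765 (77 left).
−18 → Nov 30, 1765 (end of Nov, 30 days; 59 left).
−30 → Oct 31, 1765 (end of Oct, 31 days; 29 left).
−29 → Oct 2, 1765.

October 2, 1765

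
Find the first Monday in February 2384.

February 1, 2384 is a Wednesday.
The first Monday is therefore February 6 (5 days later).

February 6, 2384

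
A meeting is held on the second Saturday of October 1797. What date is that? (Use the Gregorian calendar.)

October 14, 1797

October 1, 1797 is a Sunday.
The first Saturday is therefore October 7 (6 days later).
The second Saturday is 7 + 1×7 = October 14.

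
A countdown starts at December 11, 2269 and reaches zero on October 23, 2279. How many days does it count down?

Dec 11, 2269 → Dec 11, 2270: 365 days.
Dec 11, 2270 → Dec 11, 2271: 365 days.
Dec 11, 2271 → Dec 11, 2272: 366 days (Feb 29, 2272 is in that span).
Dec 11, 2272 → Dec 11, 2273: 365 days.
Dec 11, 2273 → Dec 11, 2274: 365 days.
Dec 11, 2274 → Dec 11, 2275: 365 days.
Dec 11, 2275 → Dec 11, 2276: 366 days (Feb 29, 2276 is in that span).
Dec 11, 2276 → Dec 11, 2277: 365 days.
Dec 11, 2277 → Dec 11, 2278: 365 days.
Dec 11, 2278 → Jan 11, 2279: 31 days (December has 31).
Jan 11, 2279 → Feb 11, 2279: 31 days (January has 31).
Feb 11, 2279 → Mar 11, 2279: 28 days (February has 28).
Mar 11, 2279 → Apr 11, 2279: 31 days (March has 31).
Apr 11, 2279 → May 11, 2279: 30 days (April has 30).
May 11, 2279 → Jun 11, 2279: 31 days (May has 31).
Jun 11, 2279 → Jul 11, 2279: 30 days (June has 30).
Jul 11, 2279 → Aug 11, 2279: 31 days (July has 31).
Aug 11, 2279 → Sep 11, 2279: 31 days (August has 31).
Sep 11, 2279 → Oct 11, 2279: 30 days (September has 30).
Oct 11, 2279 → Oct 23, 2279: 12 days.
Total: 3603 days.

3603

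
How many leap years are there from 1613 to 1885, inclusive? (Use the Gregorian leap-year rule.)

Multiples of 4 in [1613,1885]: 68.
Of those, multiples of 100: 2 (not leap unless ÷400).
Multiples of 400: 0.
Leap years = 68 − 2 + 0 = 66.

66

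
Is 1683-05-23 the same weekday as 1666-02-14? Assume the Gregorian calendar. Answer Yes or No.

From Feb 14, 1666 to May 23, 1683 is 6307 days.
6307 mod 7 = 0, so they are the same weekday.
(Feb 14, 1666 is a Sunday; May 23, 1683 is a Sunday.)

Yes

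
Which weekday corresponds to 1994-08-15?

Doomsday rule: the anchor day for the 1900s is Wednesday. For year 94: 94÷12 = 7 r 10, and 10÷4 = 2, so 7+10+2 = 19.
Wednesday + 19 ≡ Monday — that's 1994's doomsday.
In August the doomsday date is Aug 8.
Aug 15 is 7 days after Aug 8; 7 mod 7 = 0, so Monday + 0 = Monday.

Monday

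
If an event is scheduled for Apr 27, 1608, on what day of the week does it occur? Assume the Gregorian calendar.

Doomsday rule: the anchor day for the 1600s is Tuesday. For year 08: 8÷12 = 0 r 8, and 8÷4 = 2, so 0+8+2 = 10.
Tuesday + 10 ≡ Friday — that's 1608's doomsday.
In April the doomsday date is Apr 4.
Apr 27 is 23 days after Apr 4; 23 mod 7 = 2, so Friday + 2 = Sunday.

Sunday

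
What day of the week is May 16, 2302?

Friday

Doomsday rule: the anchor day for the 2300s is Wednesday. For year 02: 2÷12 = 0 r 2, and 2÷4 = 0, so 0+2+0 = 2.
Wednesday + 2 ≡ Friday — that's 2302's doomsday.
In May the doomsday date is May 9.
May 16 is 7 days after May 9; 7 mod 7 = 0, so Friday + 0 = Friday.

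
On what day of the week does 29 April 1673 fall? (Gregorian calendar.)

Saturday

Doomsday rule: the anchor day for the 1600s is Tuesday. For year 73: 73÷12 = 6 r 1, and 1÷4 = 0, so 6+1+0 = 7.
Tuesday + 7 ≡ Tuesday — that's 1673's doomsday.
In April the doomsday date is Apr 4.
Apr 29 is 25 days after Apr 4; 25 mod 7 = 4, so Tuesday + 4 = Saturday.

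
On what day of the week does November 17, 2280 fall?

Wednesday

Doomsday rule: the anchor day for the 2200s is Friday. For year 80: 80÷12 = 6 r 8, and 8÷4 = 2, so 6+8+2 = 16.
Friday + 16 ≡ Sunday — that's 2280's doomsday.
In November the doomsday date is Nov 7.
Nov 17 is 10 days after Nov 7; 10 mod 7 = 3, so Sunday + 3 = Wednesday.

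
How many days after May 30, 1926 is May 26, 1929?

May 30, 1926 → May 30, 1927: 365 days.
May 30, 1927 → May 30, 1928: 366 days (Feb 29, 1928 is in that span).
May 30, 1928 → Jun 30, 1928: 31 days (May has 31).
Jun 30, 1928 → Jul 30, 1928: 30 days (June has 30).
Jul 30, 1928 → Aug 30, 1928: 31 days (July has 31).
Aug 30, 1928 → Sep 30, 1928: 31 days (August has 31).
Sep 30, 1928 → Oct 30, 1928: 30 days (September has 30).
Oct 30, 1928 → Nov 30, 1928: 31 days (October has 31).
Nov 30, 1928 → Dec 30, 1928: 30 days (November has 30).
Dec 30, 1928 → Jan 30, 1929: 31 days (December has 31).
Jan 30, 1929 → Feb 28, 1929: 29 days (January has 31).
Feb 28, 1929 → Mar 28, 1929: 28 days (February has 28).
Mar 28, 1929 → Apr 28, 1929: 31 days (March has 31).
Apr 28, 1929 → May 26, 1929: 28 days.
Total: 1092 days.

1092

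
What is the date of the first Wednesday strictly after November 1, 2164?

Nov 1, 2164 is a Thursday.
From Thursday to the next Wednesday is 6 days.
Nov 1, 2164 + 6 = Nov 7, 2164.

November 7, 2164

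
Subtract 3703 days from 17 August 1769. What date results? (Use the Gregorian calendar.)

June 28, 1759

−365 (one year) → Aug 17, 1768 (3338 left).
−366 (one year; includes Feb 29, 1768) → Aug 17, 1767 (2972 left).
−365 (one year) → Aug 17, 1766 (2607 left).
−365 (one year) → Aug 17, 1765 (2242 left).
−365 (one year) → Aug 17, 1764 (1877 left).
−366 (one year; includes Feb 29, 1764) → Aug 17, 1763 (1511 left).
−365 (one year) → Aug 17, 1762 (1146 left).
−365 (one year) → Aug 17, 1761 (781 left).
−365 (one year) → Aug 17, 1760 (416 left).
−366 (one year; includes Feb 29, 1760) → Aug 17, 1759 (50 left).
−17 → Jul 31, 1759 (end of Jul, 31 days; 33 left).
−31 → Jun 30, 1759 (end of Jun, 30 days; 2 left).
−2 → Jun 28, 1759.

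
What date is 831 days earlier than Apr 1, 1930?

−365 (one year) → Apr 1, 1929 (466 left).
−365 (one year) → Apr 1, 1928 (101 left).
−1 → Mar 31, 1928 (end of Mar, 31 days; 100 left).
−31 → Feb 29, 1928 (end of Feb, 29 days; 69 left).
−29 → Jan 31, 1928 (end of Jan, 31 days; 40 left).
−31 → Dec 31, 1927 (end of Dec, 31 days; 9 left).
−9 → Dec 22, 1927.

December 22, 1927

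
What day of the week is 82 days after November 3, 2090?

Wednesday

First find the weekday of Nov 3, 2090. Doomsday rule: the anchor day for the 2000s is Tuesday. For year 90: 90÷12 = 7 r 6, and 6÷4 = 1, so 7+6+1 = 14.
Tuesday + 14 ≡ Tuesday — that's 2090's doomsday.
In November the doomsday date is Nov 7.
Nov 3 is 4 days before Nov 7; 4 mod 7 = 4, so Tuesday − 4 = Friday.
82 mod 7 = 5, so 82 days after a Friday is Friday + 5 = Wednesday.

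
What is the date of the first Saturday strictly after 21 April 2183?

April 26, 2183

Apr 21, 2183 is a Monday.
From Monday to the next Saturday is 5 days.
Apr 21, 2183 + 5 = Apr 26, 2183.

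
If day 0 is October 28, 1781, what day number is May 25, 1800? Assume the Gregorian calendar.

Oct 28, 1781 → Oct 28, 1782: 365 days.
Oct 28, 1782 → Oct 28, 1783: 365 days.
Oct 28, 1783 → Oct 28, 1784: 366 days (Feb 29, 1784 is in that span).
Oct 28, 1784 → Oct 28, 1785: 365 days.
Oct 28, 1785 → Oct 28, 1786: 365 days.
Oct 28, 1786 → Oct 28, 1787: 365 days.
Oct 28, 1787 → Oct 28, 1788: 366 days (Feb 29, 1788 is in that span).
Oct 28, 1788 → Oct 28, 1789: 365 days.
Oct 28, 1789 → Oct 28, 1790: 365 days.
Oct 28, 1790 → Oct 28, 1791: 365 days.
Oct 28, 1791 → Oct 28, 1792: 366 days (Feb 29, 1792 is in that span).
Oct 28, 1792 → Oct 28, 1793: 365 days.
Oct 28, 1793 → Oct 28, 1794: 365 days.
Oct 28, 1794 → Oct 28, 1795: 365 days.
Oct 28, 1795 → Oct 28, 1796: 366 days (Feb 29, 1796 is in that span).
Oct 28, 1796 → Oct 28, 1797: 365 days.
Oct 28, 1797 → Oct 28, 1798: 365 days.
Oct 28, 1798 → Oct 28, 1799: 365 days.
Oct 28, 1799 → Nov 28, 1799: 31 days (October has 31).
Nov 28, 1799 → Dec 28, 1799: 30 days (November has 30).
Dec 28, 1799 → Jan 28, 1800: 31 days (December has 31).
Jan 28, 1800 → Feb 28, 1800: 31 days (January has 31).
Feb 28, 1800 → Mar 28, 1800: 28 days (February has 28).
Mar 28, 1800 → Apr 28, 1800: 31 days (March has 31).
Apr 28, 1800 → May 25, 1800: 27 days.
Total: 6783 days.

6783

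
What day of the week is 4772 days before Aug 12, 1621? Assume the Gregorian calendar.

Saturday

Aug 12, 1621 is a Thursday.
4772 mod 7 = 5, so 4772 days before a Thursday is Thursday − 5 = Saturday.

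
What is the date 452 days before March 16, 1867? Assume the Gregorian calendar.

December 19, 1865

−365 (one year) → Mar 16, 1866 (87 left).
−16 → Feb 28, 1866 (end of Feb, 28 days; 71 left).
−28 → Jan 31, 1866 (end of Jan, 31 days; 43 left).
−31 → Dec 31, 1865 (end of Dec, 31 days; 12 left).
−12 → Dec 19, 1865.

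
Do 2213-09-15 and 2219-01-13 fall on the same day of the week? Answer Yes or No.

From Sep 15, 2213 to Jan 13, 2219 is 1946 days.
1946 mod 7 = 0, so they are the same weekday.
(Sep 15, 2213 is a Wednesday; Jan 13, 2219 is a Wednesday.)

Yes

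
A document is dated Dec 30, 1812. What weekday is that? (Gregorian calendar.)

Wednesday

January 1, 1812 is a Wednesday.
Jan 1, 1812 → Feb 1, 1812: 31 days (January has 31).
Feb 1, 1812 → Mar 1, 1812: 29 days (February has 29).
Mar 1, 1812 → Apr 1, 1812: 31 days (March has 31).
Apr 1, 1812 → May 1, 1812: 30 days (April has 30).
May 1, 1812 → Jun 1, 1812: 31 days (May has 31).
Jun 1, 1812 → Jul 1, 1812: 30 days (June has 30).
Jul 1, 1812 → Aug 1, 1812: 31 days (July has 31).
Aug 1, 1812 → Sep 1, 1812: 31 days (August has 31).
Sep 1, 1812 → Oct 1, 1812: 30 days (September has 30).
Oct 1, 1812 → Nov 1, 1812: 31 days (October has 31).
Nov 1, 1812 → Dec 1, 1812: 30 days (November has 30).
Dec 1, 1812 → Dec 30, 1812: 29 days.
Total: 364 days.
364 mod 7 = 0, so Wednesday + 0 = Wednesday.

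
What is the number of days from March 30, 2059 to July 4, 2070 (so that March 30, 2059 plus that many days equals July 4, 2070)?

4114

Mar 30, 2059 → Mar 30, 2060: 366 days (Feb 29, 2060 is in that span).
Mar 30, 2060 → Mar 30, 2061: 365 days.
Mar 30, 2061 → Mar 30, 2062: 365 days.
Mar 30, 2062 → Mar 30, 2063: 365 days.
Mar 30, 2063 → Mar 30, 2064: 366 days (Feb 29, 2064 is in that span).
Mar 30, 2064 → Mar 30, 2065: 365 days.
Mar 30, 2065 → Mar 30, 2066: 365 days.
Mar 30, 2066 → Mar 30, 2067: 365 days.
Mar 30, 2067 → Mar 30, 2068: 366 days (Feb 29, 2068 is in that span).
Mar 30, 2068 → Mar 30, 2069: 365 days.
Mar 30, 2069 → Mar 30, 2070: 365 days.
Mar 30, 2070 → Apr 30, 2070: 31 days (March has 31).
Apr 30, 2070 → May 30, 2070: 30 days (April has 30).
May 30, 2070 → Jun 30, 2070: 31 days (May has 31).
Jun 30, 2070 → Jul 4, 2070: 4 days.
Total: 4114 days.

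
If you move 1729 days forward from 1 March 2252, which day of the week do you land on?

Monday

First find the weekday of Mar 1, 2252. Doomsday rule: the anchor day for the 2200s is Friday. For year 52: 52÷12 = 4 r 4, and 4÷4 = 1, so 4+4+1 = 9.
Friday + 9 ≡ Sunday — that's 2252's doomsday.
In March the doomsday date is Mar 14.
Mar 1 is 13 days before Mar 14; 13 mod 7 = 6, so Sunday − 6 = Monday.
1729 mod 7 = 0, so 1729 days after a Monday is Monday + 0 = Monday.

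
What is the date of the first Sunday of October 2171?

October 6, 2171

October 1, 2171 is a Tuesday.
The first Sunday is therefore October 6 (5 days later).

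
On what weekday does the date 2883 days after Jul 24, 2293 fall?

Sunday

First find the weekday of Jul 24, 2293. Doomsday rule: the anchor day for the 2200s is Friday. For year 93: 93÷12 = 7 r 9, and 9÷4 = 2, so 7+9+2 = 18.
Friday + 18 ≡ Tuesday — that's 2293's doomsday.
In July the doomsday date is Jul 11.
Jul 24 is 13 days after Jul 11; 13 mod 7 = 6, so Tuesday + 6 = Monday.
2883 mod 7 = 6, so 2883 days after a Monday is Monday + 6 = Sunday.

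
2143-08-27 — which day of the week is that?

Tuesday

Doomsday rule: the anchor day for the 2100s is Sunday. For year 43: 43÷12 = 3 r 7, and 7÷4 = 1, so 3+7+1 = 11.
Sunday + 11 ≡ Thursday — that's 2143's doomsday.
In August the doomsday date is Aug 8.
Aug 27 is 19 days after Aug 8; 19 mod 7 = 5, so Thursday + 5 = Tuesday.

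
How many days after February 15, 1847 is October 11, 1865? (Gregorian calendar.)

Feb 15, 1847 → Feb 15, 1848: 365 days.
Feb 15, 1848 → Feb 15, 1849: 366 days (Feb 29, 1848 is in that span).
Feb 15, 1849 → Feb 15, 1850: 365 days.
Feb 15, 1850 → Feb 15, 1851: 365 days.
Feb 15, 1851 → Feb 15, 1852: 365 days.
Feb 15, 1852 → Feb 15, 1853: 366 days (Feb 29, 1852 is in that span).
Feb 15, 1853 → Feb 15, 1854: 365 days.
Feb 15, 1854 → Feb 15, 1855: 365 days.
Feb 15, 1855 → Feb 15, 1856: 365 days.
Feb 15, 1856 → Feb 15, 1857: 366 days (Feb 29, 1856 is in that span).
Feb 15, 1857 → Feb 15, 1858: 365 days.
Feb 15, 1858 → Feb 15, 1859: 365 days.
Feb 15, 1859 → Feb 15, 1860: 365 days.
Feb 15, 1860 → Feb 15, 1861: 366 days (Feb 29, 1860 is in that span).
Feb 15, 1861 → Feb 15, 1862: 365 days.
Feb 15, 1862 → Feb 15, 1863: 365 days.
Feb 15, 1863 → Feb 15, 1864: 365 days.
Feb 15, 1864 → Feb 15, 1865: 366 days (Feb 29, 1864 is in that span).
Feb 15, 1865 → Mar 15, 1865: 28 days (February has 28).
Mar 15, 1865 → Apr 15, 1865: 31 days (March has 31).
Apr 15, 1865 → May 15, 1865: 30 days (April has 30).
May 15, 1865 → Jun 15, 1865: 31 days (May has 31).
Jun 15, 1865 → Jul 15, 1865: 30 days (June has 30).
Jul 15, 1865 → Aug 15, 1865: 31 days (July has 31).
Aug 15, 1865 → Sep 15, 1865: 31 days (August has 31).
Sep 15, 1865 → Oct 11, 1865: 26 days.
Total: 6813 days.

6813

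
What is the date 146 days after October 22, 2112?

Oct has 31 days: +10 → Nov 1, 2112 (136 left).
Nov has 30 days: +30 → Dec 1, 2112 (106 left).
Dec has 31 days: +31 → Jan 1, 2113 (75 left).
Jan has 31 days: +31 → Feb 1, 2113 (44 left).
Feb has 28 days: +28 → Mar 1, 2113 (16 left).
+16 → Mar 17, 2113.

March 17, 2113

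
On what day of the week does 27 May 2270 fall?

Friday

Doomsday rule: the anchor day for the 2200s is Friday. For year 70: 70÷12 = 5 r 10, and 10÷4 = 2, so 5+10+2 = 17.
Friday + 17 ≡ Monday — that's 2270's doomsday.
In May the doomsday date is May 9.
May 27 is 18 days after May 9; 18 mod 7 = 4, so Monday + 4 = Friday.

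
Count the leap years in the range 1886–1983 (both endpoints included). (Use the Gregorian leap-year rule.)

Multiples of 4 in [1886,1983]: 24.
Of those, multiples of 100: 1 (not leap unless ÷400).
Multiples of 400: 0.
Leap years = 24 − 1 + 0 = 23.

23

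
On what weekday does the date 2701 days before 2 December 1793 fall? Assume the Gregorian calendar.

Tuesday

First find the weekday of Dec 2, 1793. Doomsday rule: the anchor day for the 1700s is Sunday. For year 93: 93÷12 = 7 r 9, and 9÷4 = 2, so 7+9+2 = 18.
Sunday + 18 ≡ Thursday — that's 1793's doomsday.
In December the doomsday date is Dec 12.
Dec 2 is 10 days before Dec 12; 10 mod 7 = 3, so Thursday − 3 = Monday.
2701 mod 7 = 6, so 2701 days before a Monday is Monday − 6 = Tuesday.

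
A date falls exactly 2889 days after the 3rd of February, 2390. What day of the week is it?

Feb 3, 2390 is a Saturday.
2889 mod 7 = 5, so 2889 days after a Saturday is Saturday + 5 = Thursday.

Thursday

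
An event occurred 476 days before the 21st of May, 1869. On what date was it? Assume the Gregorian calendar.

January 31, 1868

−365 (one year) → May 21, 1868 (111 left).
−21 → Apr 30, 1868 (end of Apr, 30 days; 90 left).
−30 → Mar 31, 1868 (end of Mar, 31 days; 60 left).
−31 → Feb 29, 1868 (end of Feb, 29 days; 29 left).
−29 → Jan 31, 1868 (end of Jan, 31 days; 0 left).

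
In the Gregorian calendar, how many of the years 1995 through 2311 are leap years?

Multiples of 4 in [1995,2311]: 79.
Of those, multiples of 100: 4 (not leap unless ÷400).
Multiples of 400: 1.
Leap years = 79 − 4 + 1 = 76.

76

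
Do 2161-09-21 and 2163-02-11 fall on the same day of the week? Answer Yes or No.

No

From Sep 21, 2161 to Feb 11, 2163 is 508 days.
508 mod 7 = 4, so they are different weekdays.
(Sep 21, 2161 is a Monday; Feb 11, 2163 is a Friday.)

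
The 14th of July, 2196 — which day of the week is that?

Thursday

Doomsday rule: the anchor day for the 2100s is Sunday. For year 96: 96÷12 = 8 r 0, and 0÷4 = 0, so 8+0+0 = 8.
Sunday + 8 ≡ Monday — that's 2196's doomsday.
In July the doomsday date is Jul 11.
Jul 14 is 3 days after Jul 11; 3 mod 7 = 3, so Monday + 3 = Thursday.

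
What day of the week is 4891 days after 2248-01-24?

Saturday

Jan 24, 2248 is a Monday.
4891 mod 7 = 5, so 4891 days after a Monday is Monday + 5 = Saturday.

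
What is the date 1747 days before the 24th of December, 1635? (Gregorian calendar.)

March 13, 1631

−365 (one year) → Dec 24, 1634 (1382 left).
−365 (one year) → Dec 24, 1633 (1017 left).
−365 (one year) → Dec 24, 1632 (652 left).
−366 (one year; includes Feb 29, 1632) → Dec 24, 1631 (286 left).
−24 → Nov 30, 1631 (end of Nov, 30 days; 262 left).
−30 → Oct 31, 1631 (end of Oct, 31 days; 232 left).
−31 → Sep 30, 1631 (end of Sep, 30 days; 201 left).
−30 → Aug 31, 1631 (end of Aug, 31 days; 171 left).
−31 → Jul 31, 1631 (end of Jul, 31 days; 140 left).
−31 → Jun 30, 1631 (end of Jun, 30 days; 109 left).
−30 → May 31, 1631 (end of May, 31 days; 79 left).
−31 → Apr 30, 1631 (end of Apr, 30 days; 48 left).
−30 → Mar 31, 1631 (end of Mar, 31 days; 18 left).
−18 → Mar 13, 1631.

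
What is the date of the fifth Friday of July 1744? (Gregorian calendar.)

July 31, 1744

July 1, 1744 is a Wednesday.
The first Friday is therefore July 3 (2 days later).
The fifth Friday is 3 + 4×7 = July 31.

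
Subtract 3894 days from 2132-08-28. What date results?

December 30, 2121

−366 (one year; includes Feb 29, 2132) → Aug 28, 2131 (3528 left).
−365 (one year) → Aug 28, 2130 (3163 left).
−365 (one year) → Aug 28, 2129 (2798 left).
−365 (one year) → Aug 28, 2128 (2433 left).
−366 (one year; includes Feb 29, 2128) → Aug 28, 2127 (2067 left).
−365 (one year) → Aug 28, 2126 (1702 left).
−365 (one year) → Aug 28, 2125 (1337 left).
−365 (one year) → Aug 28, 2124 (972 left).
−366 (one year; includes Feb 29, 2124) → Aug 28, 2123 (606 left).
−365 (one year) → Aug 28, 2122 (241 left).
−28 → Jul 31, 2122 (end of Jul, 31 days; 213 left).
−31 → Jun 30, 2122 (end of Jun, 30 days; 182 left).
−30 → May 31, 2122 (end of May, 31 days; 152 left).
−31 → Apr 30, 2122 (end of Apr, 30 days; 121 left).
−30 → Mar 31, 2122 (end of Mar, 31 days; 91 left).
−31 → Feb 28, 2122 (end of Feb, 28 days; 60 left).
−28 → Jan 31, 2122 (end of Jan, 31 days; 32 left).
−31 → Dec 31, 2121 (end of Dec, 31 days; 1 left).
−1 → Dec 30, 2121.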